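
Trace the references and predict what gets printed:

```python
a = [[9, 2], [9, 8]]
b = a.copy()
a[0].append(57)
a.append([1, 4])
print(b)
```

Key concept: shallow copy with nested lists.
Step by step:
`a = [[9, 2], [9, 8]]` → a = [[9, 2], [9, 8]]
`b = a.copy()` → b = [[9, 2], [9, 8]]
`a[0].append(57)` → a = [[9, 2, 57], [9, 8]]; b = [[9, 2, 57], [9, 8]]
`a.append([1, 4])` → a = [[9, 2, 57], [9, 8], [1, 4]]
`print(b)` → prints [[9, 2, 57], [9, 8]]

Answer: [[9, 2, 57], [9, 8]]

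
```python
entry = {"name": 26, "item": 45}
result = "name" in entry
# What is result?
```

Trace:
`entry = {"name": 26, "item": 45}` → entry = {'name': 26, 'item': 45}
`result = "name" in entry` → result = True
So result = True

Answer: True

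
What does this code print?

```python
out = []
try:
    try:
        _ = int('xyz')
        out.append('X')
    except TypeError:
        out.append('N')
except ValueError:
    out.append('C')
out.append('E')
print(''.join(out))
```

Execution trace: 'C' (outer except ValueError) → 'E' (after the try/except). Output: CE

Answer: CE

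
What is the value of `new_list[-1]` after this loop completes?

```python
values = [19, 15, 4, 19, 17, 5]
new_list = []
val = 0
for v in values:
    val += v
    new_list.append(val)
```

Cumulative sum ends at 79
`new_list` takes the values: [] → [19] → [19, 34] → [19, 34, 38] → [19, 34, 38, 57] → [19, 34, 38, 57, 74] → [19, 34, 38, 57, 74, 79]
So `new_list[-1]` = 79

Answer: 79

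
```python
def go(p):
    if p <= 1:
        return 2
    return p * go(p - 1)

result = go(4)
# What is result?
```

go(4) = 4 * 3 * 2 * 2 = 48

Answer: 48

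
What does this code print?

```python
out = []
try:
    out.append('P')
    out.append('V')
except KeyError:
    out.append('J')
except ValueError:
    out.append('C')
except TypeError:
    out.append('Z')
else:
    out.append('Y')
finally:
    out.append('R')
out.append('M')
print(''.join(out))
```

Execution trace: 'P' (try body) → 'V' (try body, no exception) → 'Y' (else) → 'R' (finally) → 'M' (after the try/except). Output: PVYRM

Answer: PVYRM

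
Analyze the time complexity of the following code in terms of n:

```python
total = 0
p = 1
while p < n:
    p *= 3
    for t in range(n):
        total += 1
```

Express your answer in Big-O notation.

Each loop level contributes: log n × n. Multiplying the contributions gives O(n log n).

Answer: O(n log n)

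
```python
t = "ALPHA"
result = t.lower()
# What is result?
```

Trace:
`t = "ALPHA"` → t = 'ALPHA'
`result = t.lower()` → result = 'alpha'
So result = 'alpha'

Answer: 'alpha'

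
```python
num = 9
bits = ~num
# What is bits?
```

Trace:
`num = 9` → num = 9
`bits = ~num` → bits = -10
So bits = -10

Answer: -10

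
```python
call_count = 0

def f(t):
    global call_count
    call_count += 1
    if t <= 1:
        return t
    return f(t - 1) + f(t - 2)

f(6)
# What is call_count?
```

Calls(t) = 1 + Calls(t-1) + Calls(t-2); Calls(0)=Calls(1)=1. For t=6 this gives 25.

Answer: 25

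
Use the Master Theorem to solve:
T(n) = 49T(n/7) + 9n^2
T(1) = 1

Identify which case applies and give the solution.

a=49, b=7, f(n)=9n^2. log_7(49) = 2. Since c=2 = 2, Case 2 applies: T(n) = Θ(n^log_b(a) · log n) = O(n^2 log n).

Answer: O(n^2 log n) - Case 2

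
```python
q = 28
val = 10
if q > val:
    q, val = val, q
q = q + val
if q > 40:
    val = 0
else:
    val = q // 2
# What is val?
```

Trace:
`q = 28` → q = 28
`val = 10` → val = 10
`if q > val: ...` → q > val is True → q = 10; val = 28
`q = q + val` → q = 38
`if q > 40: ...` → q > 40 is False, take else branch → val = 19
So val = 19

Answer: 19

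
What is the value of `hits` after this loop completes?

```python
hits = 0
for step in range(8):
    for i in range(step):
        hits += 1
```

Triangle number: 0+1+2+...+7
`hits` takes the values: 0 → 1 → 2 → 3 → 4 → 5 → 6 → 7 → 8 → 9 → 10 → 11 → 12 → 13 → 14 → 15 → 16 → 17 → 18 → 19 → 20 → 21 → 22 → 23 → 24 → 25 → 26 → 27 → 28

Answer: 28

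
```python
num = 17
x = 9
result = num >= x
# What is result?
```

Trace:
`num = 17` → num = 17
`x = 9` → x = 9
`result = num >= x` → result = True
So result = True

Answer: True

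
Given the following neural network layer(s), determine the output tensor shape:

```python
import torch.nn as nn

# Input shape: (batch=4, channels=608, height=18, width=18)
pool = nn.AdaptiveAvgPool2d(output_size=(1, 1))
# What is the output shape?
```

Input: (4, 608, 18, 18) -> Output: (4, 608, 1, 1)

Answer: (4, 608, 1, 1)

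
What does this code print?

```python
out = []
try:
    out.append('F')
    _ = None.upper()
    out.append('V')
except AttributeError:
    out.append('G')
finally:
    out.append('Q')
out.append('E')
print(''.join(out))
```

Execution trace: 'F' (try body) → 'G' (except AttributeError) → 'Q' (finally) → 'E' (after the try/except). Output: FGQE

Answer: FGQE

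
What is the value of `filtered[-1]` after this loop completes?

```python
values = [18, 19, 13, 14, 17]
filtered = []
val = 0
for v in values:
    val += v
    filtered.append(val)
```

Cumulative sum ends at 81
`filtered` takes the values: [] → [18] → [18, 37] → [18, 37, 50] → [18, 37, 50, 64] → [18, 37, 50, 64, 81]
So `filtered[-1]` = 81

Answer: 81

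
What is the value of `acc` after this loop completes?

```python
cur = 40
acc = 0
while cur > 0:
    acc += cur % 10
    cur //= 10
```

Sum digits of 40
`acc` takes the values: 0 → 4

Answer: 4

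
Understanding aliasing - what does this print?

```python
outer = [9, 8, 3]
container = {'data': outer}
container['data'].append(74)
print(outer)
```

Key concept: dict holds reference to list.
Step by step:
`outer = [9, 8, 3]` → outer = [9, 8, 3]
`container = {'data': outer}` → container = {'data': [9, 8, 3]}
`container['data'].append(74)` → outer = [9, 8, 3, 74]; container = {'data': [9, 8, 3, 74]}
`print(outer)` → prints [9, 8, 3, 74]

Answer: [9, 8, 3, 74]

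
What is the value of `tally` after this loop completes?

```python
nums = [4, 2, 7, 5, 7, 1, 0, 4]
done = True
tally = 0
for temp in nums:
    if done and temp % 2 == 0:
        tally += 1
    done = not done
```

Count even values at even positions
`tally` takes the values: 0 → 1 → 2

Answer: 2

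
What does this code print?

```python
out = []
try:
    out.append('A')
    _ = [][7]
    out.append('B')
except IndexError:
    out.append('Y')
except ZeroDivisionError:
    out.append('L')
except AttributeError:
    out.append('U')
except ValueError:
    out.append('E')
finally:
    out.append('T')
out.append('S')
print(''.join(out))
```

Execution trace: 'A' (try body) → 'Y' (except IndexError) → 'T' (finally) → 'S' (after the try/except). Output: AYTS

Answer: AYTS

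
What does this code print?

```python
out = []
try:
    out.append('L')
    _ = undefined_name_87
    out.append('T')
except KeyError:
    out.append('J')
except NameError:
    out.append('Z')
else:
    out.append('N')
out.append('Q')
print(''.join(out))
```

Execution trace: 'L' (try body) → 'Z' (except NameError) → 'Q' (after the try/except). Output: LZQ

Answer: LZQ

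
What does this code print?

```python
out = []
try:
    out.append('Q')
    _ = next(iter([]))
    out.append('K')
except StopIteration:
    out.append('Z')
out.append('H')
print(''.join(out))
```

Execution trace: 'Q' (try body) → 'Z' (except StopIteration) → 'H' (after the try/except). Output: QZH

Answer: QZH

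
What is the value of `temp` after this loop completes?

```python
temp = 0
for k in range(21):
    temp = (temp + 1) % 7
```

Increment mod 7, 21 times = 0
`temp` takes the values: 0 → 1 → 2 → 3 → 4 → 5 → 6 → 0 → 1 → 2 → 3 → 4 → 5 → 6 → 0 → 1 → 2 → 3 → 4 → 5 → 6 → 0

Answer: 0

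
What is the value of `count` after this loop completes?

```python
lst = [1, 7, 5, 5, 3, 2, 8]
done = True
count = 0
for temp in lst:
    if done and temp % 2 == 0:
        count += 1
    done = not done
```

Count even values at even positions
`count` takes the values: 0 → 1

Answer: 1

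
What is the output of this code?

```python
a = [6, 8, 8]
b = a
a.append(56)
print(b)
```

Key concept: basic list aliasing.
Step by step:
`a = [6, 8, 8]` → a = [6, 8, 8]
`b = a` → b = [6, 8, 8] (same object as a)
`a.append(56)` → a = [6, 8, 8, 56] (same object as b); b = [6, 8, 8, 56] (same object as a)
`print(b)` → prints [6, 8, 8, 56]

Answer: [6, 8, 8, 56]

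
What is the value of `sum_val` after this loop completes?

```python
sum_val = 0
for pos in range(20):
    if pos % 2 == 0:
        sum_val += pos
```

Sum of even numbers 0 to 19
`sum_val` takes the values: 0 → 2 → 6 → 12 → 20 → 30 → 42 → 56 → 72 → 90

Answer: 90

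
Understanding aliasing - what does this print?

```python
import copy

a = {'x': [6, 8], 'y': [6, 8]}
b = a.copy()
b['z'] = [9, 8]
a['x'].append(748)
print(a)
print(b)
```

Key concept: shallow copy of dict with mutable values.
Step by step:
`a = {'x': [6, 8], 'y': [6, 8]}` → a = {'x': [6, 8], 'y': [6, 8]}
`b = a.copy()` → b = {'x': [6, 8], 'y': [6, 8]}
`b['z'] = [9, 8]` → b = {'x': [6, 8], 'y': [6, 8], 'z': [9, 8]}
`a['x'].append(748)` → a = {'x': [6, 8, 748], 'y': [6, 8]}; b = {'x': [6, 8, 748], 'y': [6, 8], 'z': [9, 8]}
`print(a)` → prints {'x': [6, 8, 748], 'y': [6, 8]}
`print(b)` → prints {'x': [6, 8, 748], 'y': [6, 8], 'z': [9, 8]}

Answer:
{'x': [6, 8, 748], 'y': [6, 8]}
{'x': [6, 8, 748], 'y': [6, 8], 'z': [9, 8]}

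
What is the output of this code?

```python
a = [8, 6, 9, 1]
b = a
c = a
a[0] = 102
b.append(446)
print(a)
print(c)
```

Key concept: multiple aliases.
Step by step:
`a = [8, 6, 9, 1]` → a = [8, 6, 9, 1]
`b = a` → b = [8, 6, 9, 1] (same object as a)
`c = a` → c = [8, 6, 9, 1] (same object as a, b)
`a[0] = 102` → a = [102, 6, 9, 1] (same object as b, c); b = [102, 6, 9, 1] (same object as a, c); c = [102, 6, 9, 1] (same object as a, b)
`b.append(446)` → a = [102, 6, 9, 1, 446] (same object as b, c); b = [102, 6, 9, 1, 446] (same object as a, c); c = [102, 6, 9, 1, 446] (same object as a, b)
`print(a)` → prints [102, 6, 9, 1, 446]
`print(c)` → prints [102, 6, 9, 1, 446]

Answer:
[102, 6, 9, 1, 446]
[102, 6, 9, 1, 446]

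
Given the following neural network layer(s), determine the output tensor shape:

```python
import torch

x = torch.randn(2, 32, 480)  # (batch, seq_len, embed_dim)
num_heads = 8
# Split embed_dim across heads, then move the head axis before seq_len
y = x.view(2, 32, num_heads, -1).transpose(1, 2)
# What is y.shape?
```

Input: (2, 32, 480) -> head_dim = 480 // 8 = 60; after view: (2, 32, 8, 60) -> after transpose(1, 2): (2, 8, 32, 60) -> Output: (2, 8, 32, 60)

Answer: (2, 8, 32, 60)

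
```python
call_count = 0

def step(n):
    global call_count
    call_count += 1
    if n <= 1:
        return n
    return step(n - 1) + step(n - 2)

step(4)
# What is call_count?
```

Calls(n) = 1 + Calls(n-1) + Calls(n-2); Calls(0)=Calls(1)=1. For n=4 this gives 9.

Answer: 9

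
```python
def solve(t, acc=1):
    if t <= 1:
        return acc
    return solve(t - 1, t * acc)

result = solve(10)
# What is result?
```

Accumulator trace (n, acc): (10, 1) -> (9, 10) -> (8, 90) -> (7, 720) -> (6, 5040) -> (5, 30240) -> (4, 151200) -> (3, 604800) -> (2, 1814400) -> (1, 3628800) -> return 3628800

Answer: 3628800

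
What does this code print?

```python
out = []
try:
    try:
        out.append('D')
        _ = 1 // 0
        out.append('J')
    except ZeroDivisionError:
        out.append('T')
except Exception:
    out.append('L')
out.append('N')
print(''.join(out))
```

Execution trace: 'D' (inner try body) → 'T' (inner except ZeroDivisionError) → 'N' (after the try/except). Output: DTN

Answer: DTN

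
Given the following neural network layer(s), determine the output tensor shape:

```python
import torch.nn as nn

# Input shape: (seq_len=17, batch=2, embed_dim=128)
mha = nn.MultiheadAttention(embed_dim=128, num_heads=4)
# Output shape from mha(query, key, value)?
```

Input: (17, 2, 128) -> Output: (17, 2, 128)

Answer: (17, 2, 128)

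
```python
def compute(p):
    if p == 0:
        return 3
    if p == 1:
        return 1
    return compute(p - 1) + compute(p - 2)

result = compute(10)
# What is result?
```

Build up from base cases: compute(0)=3, compute(1)=1, compute(2)=4, compute(3)=5, compute(4)=9, compute(5)=14, compute(6)=23, ..., compute(10)=157

Answer: 157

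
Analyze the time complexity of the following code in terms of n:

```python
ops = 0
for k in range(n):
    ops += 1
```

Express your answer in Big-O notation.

Each loop level contributes: n. Multiplying the contributions gives O(n).

Answer: O(n)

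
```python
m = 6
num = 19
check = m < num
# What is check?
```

Trace:
`m = 6` → m = 6
`num = 19` → num = 19
`check = m < num` → check = True
So check = True

Answer: True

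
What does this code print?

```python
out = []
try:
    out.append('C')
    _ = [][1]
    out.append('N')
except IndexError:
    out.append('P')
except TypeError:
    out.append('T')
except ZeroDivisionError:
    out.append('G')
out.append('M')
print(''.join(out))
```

Execution trace: 'C' (try body) → 'P' (except IndexError) → 'M' (after the try/except). Output: CPM

Answer: CPM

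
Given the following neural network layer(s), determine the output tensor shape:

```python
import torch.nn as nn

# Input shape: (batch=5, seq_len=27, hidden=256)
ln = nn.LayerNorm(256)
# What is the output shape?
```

Input: (5, 27, 256) -> Output: (5, 27, 256)

Answer: (5, 27, 256)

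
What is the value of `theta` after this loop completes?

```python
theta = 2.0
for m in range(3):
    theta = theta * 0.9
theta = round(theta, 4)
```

Exponential decay: 2.0 * 0.9^3
`theta` takes the values: 2.0 → 1.8 → 1.62 → 1.458

Answer: 1.458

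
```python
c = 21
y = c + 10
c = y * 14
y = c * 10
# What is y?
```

Trace:
`c = 21` → c = 21
`y = c + 10` → y = 31
`c = y * 14` → c = 434
`y = c * 10` → y = 4340
So y = 4340

Answer: 4340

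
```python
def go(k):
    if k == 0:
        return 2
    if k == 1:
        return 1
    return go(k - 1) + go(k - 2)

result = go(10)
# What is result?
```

Build up from base cases: go(0)=2, go(1)=1, go(2)=3, go(3)=4, go(4)=7, go(5)=11, go(6)=18, ..., go(10)=123

Answer: 123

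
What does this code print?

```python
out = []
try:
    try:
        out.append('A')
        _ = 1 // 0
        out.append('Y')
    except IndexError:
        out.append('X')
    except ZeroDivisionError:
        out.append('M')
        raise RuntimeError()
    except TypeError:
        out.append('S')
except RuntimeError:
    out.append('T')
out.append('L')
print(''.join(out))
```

Execution trace: 'A' (inner try body) → 'M' (inner except ZeroDivisionError) → 'T' (outer except RuntimeError) → 'L' (after the try/except). Output: AMTL

Answer: AMTL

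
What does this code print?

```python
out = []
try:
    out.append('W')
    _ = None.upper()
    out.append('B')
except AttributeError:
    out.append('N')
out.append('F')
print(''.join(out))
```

Execution trace: 'W' (try body) → 'N' (except AttributeError) → 'F' (after the try/except). Output: WNF

Answer: WNF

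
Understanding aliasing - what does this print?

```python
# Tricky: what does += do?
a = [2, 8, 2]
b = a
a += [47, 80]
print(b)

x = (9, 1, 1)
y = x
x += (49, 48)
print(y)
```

Key concept: += behavior differs for mutable vs immutable.
Step by step:
`a = [2, 8, 2]` → a = [2, 8, 2]
`b = a` → b = [2, 8, 2] (same object as a)
`a += [47, 80]` → a = [2, 8, 2, 47, 80] (same object as b); b = [2, 8, 2, 47, 80] (same object as a)
`print(b)` → prints [2, 8, 2, 47, 80]
`x = (9, 1, 1)` → x = (9, 1, 1)
`y = x` → y = (9, 1, 1)
`x += (49, 48)` → x = (9, 1, 1, 49, 48)
`print(y)` → prints (9, 1, 1)

Answer:
[2, 8, 2, 47, 80]
(9, 1, 1)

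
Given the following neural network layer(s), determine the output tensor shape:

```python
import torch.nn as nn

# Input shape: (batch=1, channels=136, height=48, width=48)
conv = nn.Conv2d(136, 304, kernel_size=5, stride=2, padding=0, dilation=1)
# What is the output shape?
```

Input: (1, 136, 48, 48) -> Output: (1, 304, 22, 22)

Answer: (1, 304, 22, 22)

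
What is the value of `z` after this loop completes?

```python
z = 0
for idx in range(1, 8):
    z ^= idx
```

XOR of 1 to 7
`z` takes the values: 0 → 1 → 3 → 0 → 4 → 1 → 7 → 0

Answer: 0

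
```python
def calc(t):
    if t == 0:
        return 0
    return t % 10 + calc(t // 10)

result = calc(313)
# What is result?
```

Sum of digits of 313: 3 + 1 + 3 = 7

Answer: 7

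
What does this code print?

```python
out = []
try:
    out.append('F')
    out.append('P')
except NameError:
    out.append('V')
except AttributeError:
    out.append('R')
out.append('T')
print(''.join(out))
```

Execution trace: 'F' (try body) → 'P' (try body, no exception) → 'T' (after the try/except). Output: FPT

Answer: FPT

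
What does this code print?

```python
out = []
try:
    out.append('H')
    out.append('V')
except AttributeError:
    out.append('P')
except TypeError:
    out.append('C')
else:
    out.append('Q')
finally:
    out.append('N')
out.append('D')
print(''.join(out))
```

Execution trace: 'H' (try body) → 'V' (try body, no exception) → 'Q' (else) → 'N' (finally) → 'D' (after the try/except). Output: HVQND

Answer: HVQND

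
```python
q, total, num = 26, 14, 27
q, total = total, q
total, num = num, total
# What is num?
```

Trace:
`q, total, num = 26, 14, 27` → q = 26; total = 14; num = 27
`q, total = total, q` → q = 14; total = 26
`total, num = num, total` → total = 27; num = 26
So num = 26

Answer: 26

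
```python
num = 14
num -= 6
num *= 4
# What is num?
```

Trace:
`num = 14` → num = 14
`num -= 6` → num = 8
`num *= 4` → num = 32
So num = 32

Answer: 32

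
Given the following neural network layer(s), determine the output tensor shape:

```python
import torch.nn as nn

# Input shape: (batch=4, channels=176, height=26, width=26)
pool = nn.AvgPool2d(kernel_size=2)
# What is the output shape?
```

Input: (4, 176, 26, 26) -> Output: (4, 176, 13, 13)

Answer: (4, 176, 13, 13)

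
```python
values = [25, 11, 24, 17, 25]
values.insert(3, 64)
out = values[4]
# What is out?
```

Trace:
`values = [25, 11, 24, 17, 25]` → values = [25, 11, 24, 17, 25]
`values.insert(3, 64)` → values = [25, 11, 24, 64, 17, 25]
`out = values[4]` → out = 17
So out = 17

Answer: 17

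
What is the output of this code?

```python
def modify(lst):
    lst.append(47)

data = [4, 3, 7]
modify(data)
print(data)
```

Key concept: function modifies passed list.
Step by step:
`data = [4, 3, 7]` → data = [4, 3, 7]
`modify(data)` → data = [4, 3, 7, 47]
`print(data)` → prints [4, 3, 7, 47]

Answer: [4, 3, 7, 47]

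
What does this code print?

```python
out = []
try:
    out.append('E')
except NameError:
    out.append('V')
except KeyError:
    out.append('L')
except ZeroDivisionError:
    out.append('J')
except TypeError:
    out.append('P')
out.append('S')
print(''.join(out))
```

Execution trace: 'E' (try body, no exception) → 'S' (after the try/except). Output: ES

Answer: ES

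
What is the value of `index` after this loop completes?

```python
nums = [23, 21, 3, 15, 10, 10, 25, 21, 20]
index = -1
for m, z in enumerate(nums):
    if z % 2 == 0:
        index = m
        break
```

First even number index in [23, 21, 3, 15, 10, 10, 25, 21, 20]
`index` takes the values: -1 → 4

Answer: 4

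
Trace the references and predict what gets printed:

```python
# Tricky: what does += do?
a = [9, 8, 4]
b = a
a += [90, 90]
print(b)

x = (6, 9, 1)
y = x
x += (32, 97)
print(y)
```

Key concept: += behavior differs for mutable vs immutable.
Step by step:
`a = [9, 8, 4]` → a = [9, 8, 4]
`b = a` → b = [9, 8, 4] (same object as a)
`a += [90, 90]` → a = [9, 8, 4, 90, 90] (same object as b); b = [9, 8, 4, 90, 90] (same object as a)
`print(b)` → prints [9, 8, 4, 90, 90]
`x = (6, 9, 1)` → x = (6, 9, 1)
`y = x` → y = (6, 9, 1)
`x += (32, 97)` → x = (6, 9, 1, 32, 97)
`print(y)` → prints (6, 9, 1)

Answer:
[9, 8, 4, 90, 90]
(6, 9, 1)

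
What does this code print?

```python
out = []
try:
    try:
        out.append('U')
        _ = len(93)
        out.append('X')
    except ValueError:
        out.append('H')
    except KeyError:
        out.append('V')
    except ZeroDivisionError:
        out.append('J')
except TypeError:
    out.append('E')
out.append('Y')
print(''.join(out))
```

Execution trace: 'U' (inner try body) → 'E' (outer except TypeError) → 'Y' (after the try/except). Output: UEY

Answer: UEY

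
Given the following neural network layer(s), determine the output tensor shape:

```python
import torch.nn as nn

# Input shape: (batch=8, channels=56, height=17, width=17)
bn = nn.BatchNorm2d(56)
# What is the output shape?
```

Input: (8, 56, 17, 17) -> Output: (8, 56, 17, 17)

Answer: (8, 56, 17, 17)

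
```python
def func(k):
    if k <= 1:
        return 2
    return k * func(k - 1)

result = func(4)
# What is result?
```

func(4) = 4 * 3 * 2 * 2 = 48

Answer: 48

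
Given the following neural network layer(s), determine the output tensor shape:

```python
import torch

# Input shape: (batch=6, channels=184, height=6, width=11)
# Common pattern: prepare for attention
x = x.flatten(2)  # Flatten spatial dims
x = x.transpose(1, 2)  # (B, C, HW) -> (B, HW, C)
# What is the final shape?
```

Input: (6, 184, 6, 11) -> after flatten(2): (6, 184, 66) -> Output: (6, 66, 184)

Answer: (6, 66, 184)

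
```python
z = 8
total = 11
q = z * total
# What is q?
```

Trace:
`z = 8` → z = 8
`total = 11` → total = 11
`q = z * total` → q = 88
So q = 88

Answer: 88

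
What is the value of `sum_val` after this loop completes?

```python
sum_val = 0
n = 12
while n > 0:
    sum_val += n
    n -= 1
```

Sum 12 down to 1
`sum_val` takes the values: 0 → 12 → 23 → 33 → 42 → 50 → 57 → 63 → 68 → 72 → 75 → 77 → 78

Answer: 78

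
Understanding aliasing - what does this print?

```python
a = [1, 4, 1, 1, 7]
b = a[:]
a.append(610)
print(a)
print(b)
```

Key concept: slice [:] creates copy.
Step by step:
`a = [1, 4, 1, 1, 7]` → a = [1, 4, 1, 1, 7]
`b = a[:]` → b = [1, 4, 1, 1, 7]
`a.append(610)` → a = [1, 4, 1, 1, 7, 610]
`print(a)` → prints [1, 4, 1, 1, 7, 610]
`print(b)` → prints [1, 4, 1, 1, 7]

Answer:
[1, 4, 1, 1, 7, 610]
[1, 4, 1, 1, 7]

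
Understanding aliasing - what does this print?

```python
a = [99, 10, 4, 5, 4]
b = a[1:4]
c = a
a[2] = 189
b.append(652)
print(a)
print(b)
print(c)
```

Key concept: slice vs alias.
Step by step:
`a = [99, 10, 4, 5, 4]` → a = [99, 10, 4, 5, 4]
`b = a[1:4]` → b = [10, 4, 5]
`c = a` → c = [99, 10, 4, 5, 4] (same object as a)
`a[2] = 189` → a = [99, 10, 189, 5, 4] (same object as c); c = [99, 10, 189, 5, 4] (same object as a)
`b.append(652)` → b = [10, 4, 5, 652]
`print(a)` → prints [99, 10, 189, 5, 4]
`print(b)` → prints [10, 4, 5, 652]
`print(c)` → prints [99, 10, 189, 5, 4]

Answer:
[99, 10, 189, 5, 4]
[10, 4, 5, 652]
[99, 10, 189, 5, 4]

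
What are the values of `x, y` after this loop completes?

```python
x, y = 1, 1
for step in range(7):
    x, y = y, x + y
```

Fibonacci: after 7 iterations
`x, y` takes the values: (1, 1) → (1, 2) → (2, 3) → (3, 5) → (5, 8) → (8, 13) → (13, 21) → (21, 34)

Answer: 21, 34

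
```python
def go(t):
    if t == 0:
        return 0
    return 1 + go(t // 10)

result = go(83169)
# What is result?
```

Count of digits of 83169: 5

Answer: 5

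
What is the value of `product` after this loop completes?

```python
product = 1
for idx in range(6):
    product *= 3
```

3^6 = 729
`product` takes the values: 1 → 3 → 9 → 27 → 81 → 243 → 729

Answer: 729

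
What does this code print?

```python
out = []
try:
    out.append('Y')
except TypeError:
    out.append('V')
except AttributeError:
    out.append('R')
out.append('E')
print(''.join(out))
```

Execution trace: 'Y' (try body, no exception) → 'E' (after the try/except). Output: YE

Answer: YE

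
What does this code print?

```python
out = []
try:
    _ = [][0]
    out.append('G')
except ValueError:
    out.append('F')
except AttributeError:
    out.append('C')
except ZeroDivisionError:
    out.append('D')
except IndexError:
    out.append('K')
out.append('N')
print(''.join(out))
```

Execution trace: 'K' (except IndexError) → 'N' (after the try/except). Output: KN

Answer: KN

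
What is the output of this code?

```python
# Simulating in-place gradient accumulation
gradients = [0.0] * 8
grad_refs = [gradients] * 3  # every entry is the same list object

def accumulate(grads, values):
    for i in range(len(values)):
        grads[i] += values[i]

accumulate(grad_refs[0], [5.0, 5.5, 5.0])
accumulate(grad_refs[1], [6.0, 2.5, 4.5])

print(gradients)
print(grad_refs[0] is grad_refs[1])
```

Key concept: gradient accumulation aliasing.
Step by step:
`gradients = [0.0] * 8` → gradients = [0.0, 0.0, 0.0, 0.0, 0.0, 0.0, 0.0, 0.0]
`grad_refs = [gradients] * 3` → grad_refs = [[0.0, 0.0, 0.0, 0.0, 0.0, 0.0, 0.0, 0.0], [0.0, 0.0, 0.0, 0.0, 0.0, 0.0, 0.0, 0.0], [0.0, 0.0, 0.0, 0.0, 0.0, 0.0, 0.0, 0.0]]
`accumulate(grad_refs[0], [5.0, 5.5, 5.0])` → gradients = [5.0, 5.5, 5.0, 0.0, 0.0, 0.0, 0.0, 0.0]; grad_refs = [[5.0, 5.5, 5.0, 0.0, 0.0, 0.0, 0.0, 0.0], [5.0, 5.5, 5.0, 0.0, 0.0, 0.0, 0.0, 0.0], [5.0, 5.5, 5.0, 0.0, 0.0, 0.0, 0.0, 0.0]]
`accumulate(grad_refs[1], [6.0, 2.5, 4.5])` → gradients = [11.0, 8.0, 9.5, 0.0, 0.0, 0.0, 0.0, 0.0]; grad_refs = [[11.0, 8.0, 9.5, 0.0, 0.0, 0.0, 0.0, 0.0], [11.0, 8.0, 9.5, 0.0, 0.0, 0.0, 0.0, 0.0], [11.0, 8.0, 9.5, 0.0, 0.0, 0.0, 0.0, 0.0]]
`print(gradients)` → prints [11.0, 8.0, 9.5, 0.0, 0.0, 0.0, 0.0, 0.0]
`print(grad_refs[0] is grad_refs[1])` → prints True

Answer:
[11.0, 8.0, 9.5, 0.0, 0.0, 0.0, 0.0, 0.0]
True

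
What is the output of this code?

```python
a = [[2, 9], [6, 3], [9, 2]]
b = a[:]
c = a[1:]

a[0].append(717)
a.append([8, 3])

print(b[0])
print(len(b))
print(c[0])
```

Key concept: slice with nested mutation.
Step by step:
`a = [[2, 9], [6, 3], [9, 2]]` → a = [[2, 9], [6, 3], [9, 2]]
`b = a[:]` → b = [[2, 9], [6, 3], [9, 2]]
`c = a[1:]` → c = [[6, 3], [9, 2]]
`a[0].append(717)` → a = [[2, 9, 717], [6, 3], [9, 2]]; b = [[2, 9, 717], [6, 3], [9, 2]]
`a.append([8, 3])` → a = [[2, 9, 717], [6, 3], [9, 2], [8, 3]]
`print(b[0])` → prints [2, 9, 717]
`print(len(b))` → prints 3
`print(c[0])` → prints [6, 3]

Answer:
[2, 9, 717]
3
[6, 3]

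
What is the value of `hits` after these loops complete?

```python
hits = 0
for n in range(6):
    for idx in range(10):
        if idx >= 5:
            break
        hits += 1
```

Inner breaks at 5, outer runs 6 times
`hits` takes the values: 0 → 1 → 2 → 3 → 4 → 5 → 6 → 7 → 8 → 9 → 10 → 11 → 12 → 13 → 14 → 15 → 16 → 17 → 18 → 19 → 20 → 21 → 22 → 23 → 24 → 25 → 26 → 27 → 28 → 29 → 30

Answer: 30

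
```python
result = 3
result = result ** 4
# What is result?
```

Trace:
`result = 3` → result = 3
`result = result ** 4` → result = 81
So result = 81

Answer: 81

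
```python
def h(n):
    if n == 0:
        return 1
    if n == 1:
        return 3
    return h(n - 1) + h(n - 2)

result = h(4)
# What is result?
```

Build up from base cases: h(0)=1, h(1)=3, h(2)=4, h(3)=7, h(4)=11

Answer: 11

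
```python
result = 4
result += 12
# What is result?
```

Trace:
`result = 4` → result = 4
`result += 12` → result = 16
So result = 16

Answer: 16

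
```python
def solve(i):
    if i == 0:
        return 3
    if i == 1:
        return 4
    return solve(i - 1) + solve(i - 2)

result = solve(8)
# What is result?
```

Build up from base cases: solve(0)=3, solve(1)=4, solve(2)=7, solve(3)=11, solve(4)=18, solve(5)=29, solve(6)=47, ..., solve(8)=123

Answer: 123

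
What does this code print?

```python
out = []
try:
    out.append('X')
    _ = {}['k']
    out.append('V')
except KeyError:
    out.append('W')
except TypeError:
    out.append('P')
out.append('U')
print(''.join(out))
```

Execution trace: 'X' (try body) → 'W' (except KeyError) → 'U' (after the try/except). Output: XWU

Answer: XWU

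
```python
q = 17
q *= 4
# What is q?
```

Trace:
`q = 17` → q = 17
`q *= 4` → q = 68
So q = 68

Answer: 68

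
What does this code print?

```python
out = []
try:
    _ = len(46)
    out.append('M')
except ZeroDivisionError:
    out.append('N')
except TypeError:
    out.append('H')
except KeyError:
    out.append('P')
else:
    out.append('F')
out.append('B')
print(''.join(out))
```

Execution trace: 'H' (except TypeError) → 'B' (after the try/except). Output: HB

Answer: HB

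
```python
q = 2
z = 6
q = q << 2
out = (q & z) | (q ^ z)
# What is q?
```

Trace:
`q = 2` → q = 2
`z = 6` → z = 6
`q = q << 2` → q = 8
`out = (q & z) | (q ^ z)` → out = 14
So q = 8

Answer: 8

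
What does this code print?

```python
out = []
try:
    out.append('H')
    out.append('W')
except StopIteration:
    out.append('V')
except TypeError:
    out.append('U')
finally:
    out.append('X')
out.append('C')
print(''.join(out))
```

Execution trace: 'H' (try body) → 'W' (try body, no exception) → 'X' (finally) → 'C' (after the try/except). Output: HWXC

Answer: HWXC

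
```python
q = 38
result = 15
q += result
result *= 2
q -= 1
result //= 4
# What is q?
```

Trace:
`q = 38` → q = 38
`result = 15` → result = 15
`q += result` → q = 53
`result *= 2` → result = 30
`q -= 1` → q = 52
`result //= 4` → result = 7
So q = 52

Answer: 52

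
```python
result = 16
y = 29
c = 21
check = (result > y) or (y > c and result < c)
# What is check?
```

Trace:
`result = 16` → result = 16
`y = 29` → y = 29
`c = 21` → c = 21
`check = (result > y) or (y > c and result < c)` → check = True
So check = True

Answer: True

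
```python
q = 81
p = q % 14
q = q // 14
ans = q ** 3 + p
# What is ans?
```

Trace:
`q = 81` → q = 81
`p = q % 14` → p = 11
`q = q // 14` → q = 5
`ans = q ** 3 + p` → ans = 136
So ans = 136

Answer: 136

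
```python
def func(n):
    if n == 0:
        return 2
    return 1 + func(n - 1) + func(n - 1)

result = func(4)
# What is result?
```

func(n) = 1 + 2·func(n-1), func(0)=2. Closed form: (2+1)·2^4 - 1 = 47.

Answer: 47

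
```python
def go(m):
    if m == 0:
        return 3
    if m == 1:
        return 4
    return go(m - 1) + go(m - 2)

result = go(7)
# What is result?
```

Build up from base cases: go(0)=3, go(1)=4, go(2)=7, go(3)=11, go(4)=18, go(5)=29, go(6)=47, ..., go(7)=76

Answer: 76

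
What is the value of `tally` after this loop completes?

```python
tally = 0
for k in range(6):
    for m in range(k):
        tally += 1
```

Triangle number: 0+1+2+...+5
`tally` takes the values: 0 → 1 → 2 → 3 → 4 → 5 → 6 → 7 → 8 → 9 → 10 → 11 → 12 → 13 → 14 → 15

Answer: 15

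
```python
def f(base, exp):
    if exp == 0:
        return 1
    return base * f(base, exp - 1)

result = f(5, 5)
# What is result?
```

f(5, 5) = 5 * 5 * 5 * 5 * 5 = 3125

Answer: 3125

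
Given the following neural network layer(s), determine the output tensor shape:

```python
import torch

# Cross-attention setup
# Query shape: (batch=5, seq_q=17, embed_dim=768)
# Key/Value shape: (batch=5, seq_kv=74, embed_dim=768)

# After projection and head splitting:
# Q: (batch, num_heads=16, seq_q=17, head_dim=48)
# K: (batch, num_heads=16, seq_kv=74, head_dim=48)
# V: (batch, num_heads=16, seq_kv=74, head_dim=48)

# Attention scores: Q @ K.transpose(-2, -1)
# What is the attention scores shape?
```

Input: (5, 17, 768) -> Output: (5, 16, 17, 74)

Answer: (5, 16, 17, 74)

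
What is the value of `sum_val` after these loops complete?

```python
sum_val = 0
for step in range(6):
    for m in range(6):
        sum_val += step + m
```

Sum of all step+m for step,m in 6x6
`sum_val` takes the values: 0 → 1 → 3 → 6 → 10 → 15 → 16 → 18 → 21 → 25 → 30 → 36 → 38 → 41 → 45 → 50 → 56 → 63 → 66 → 70 → 75 → 81 → 88 → 96 → 100 → 105 → 111 → 118 → 126 → 135 → 140 → 146 → 153 → 161 → 170 → 180

Answer: 180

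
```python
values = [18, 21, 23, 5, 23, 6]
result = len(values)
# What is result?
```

Trace:
`values = [18, 21, 23, 5, 23, 6]` → values = [18, 21, 23, 5, 23, 6]
`result = len(values)` → result = 6
So result = 6

Answer: 6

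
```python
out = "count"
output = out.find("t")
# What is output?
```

Trace:
`out = "count"` → out = 'count'
`output = out.find("t")` → output = 4
So output = 4

Answer: 4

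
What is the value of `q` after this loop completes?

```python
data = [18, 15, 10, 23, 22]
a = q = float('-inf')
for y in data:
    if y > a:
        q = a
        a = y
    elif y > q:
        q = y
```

Second largest (with repeats) in [18, 15, 10, 23, 22]
`q` takes the values: -inf → 15 → 18 → 22

Answer: 22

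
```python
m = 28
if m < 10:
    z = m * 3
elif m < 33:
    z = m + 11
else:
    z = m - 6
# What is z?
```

Trace:
`m = 28` → m = 28
`if m < 10: ...` → m < 10 is False, m < 33 is True → z = 39
So z = 39

Answer: 39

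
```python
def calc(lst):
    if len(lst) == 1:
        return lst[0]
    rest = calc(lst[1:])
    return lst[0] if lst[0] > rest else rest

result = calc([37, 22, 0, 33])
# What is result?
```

Recursive max over [37, 22, 0, 33] = 37

Answer: 37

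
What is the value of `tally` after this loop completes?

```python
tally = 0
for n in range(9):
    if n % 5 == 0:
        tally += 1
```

Count numbers divisible by 5 in range(9)
`tally` takes the values: 0 → 1 → 2

Answer: 2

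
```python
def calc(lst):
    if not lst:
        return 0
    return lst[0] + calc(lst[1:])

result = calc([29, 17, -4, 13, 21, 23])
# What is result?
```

29 + 17 + (-4) + 13 + 21 + 23 + 0 = 99

Answer: 99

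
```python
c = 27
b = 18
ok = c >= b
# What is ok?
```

Trace:
`c = 27` → c = 27
`b = 18` → b = 18
`ok = c >= b` → ok = True
So ok = True

Answer: True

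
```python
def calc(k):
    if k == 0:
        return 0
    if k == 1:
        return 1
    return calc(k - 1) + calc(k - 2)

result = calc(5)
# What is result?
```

Build up from base cases: calc(0)=0, calc(1)=1, calc(2)=1, calc(3)=2, calc(4)=3, calc(5)=5

Answer: 5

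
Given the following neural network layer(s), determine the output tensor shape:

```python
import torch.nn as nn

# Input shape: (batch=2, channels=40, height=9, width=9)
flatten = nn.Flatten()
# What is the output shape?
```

Input: (2, 40, 9, 9) -> Output: (2, 3240)

Answer: (2, 3240)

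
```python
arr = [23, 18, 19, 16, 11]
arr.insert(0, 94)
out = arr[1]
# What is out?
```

Trace:
`arr = [23, 18, 19, 16, 11]` → arr = [23, 18, 19, 16, 11]
`arr.insert(0, 94)` → arr = [94, 23, 18, 19, 16, 11]
`out = arr[1]` → out = 23
So out = 23

Answer: 23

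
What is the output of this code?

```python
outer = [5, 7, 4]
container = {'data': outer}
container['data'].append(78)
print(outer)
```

Key concept: dict holds reference to list.
Step by step:
`outer = [5, 7, 4]` → outer = [5, 7, 4]
`container = {'data': outer}` → container = {'data': [5, 7, 4]}
`container['data'].append(78)` → outer = [5, 7, 4, 78]; container = {'data': [5, 7, 4, 78]}
`print(outer)` → prints [5, 7, 4, 78]

Answer: [5, 7, 4, 78]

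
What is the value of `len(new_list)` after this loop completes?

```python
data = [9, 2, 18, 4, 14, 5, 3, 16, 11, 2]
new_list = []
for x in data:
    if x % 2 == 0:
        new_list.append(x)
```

Count even numbers in [9, 2, 18, 4, 14, 5, 3, 16, 11, 2]
`new_list` takes the values: [] → [2] → [2, 18] → [2, 18, 4] → [2, 18, 4, 14] → [2, 18, 4, 14, 16] → [2, 18, 4, 14, 16, 2]
So `len(new_list)` = 6

Answer: 6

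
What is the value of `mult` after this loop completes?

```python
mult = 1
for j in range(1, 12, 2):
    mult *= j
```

Product of 1, 3, 5, ... up to 11
`mult` takes the values: 1 → 3 → 15 → 105 → 945 → 10395

Answer: 10395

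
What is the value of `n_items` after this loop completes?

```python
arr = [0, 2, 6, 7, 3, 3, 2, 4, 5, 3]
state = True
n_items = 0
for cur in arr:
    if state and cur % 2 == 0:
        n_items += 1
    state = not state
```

Count even values at even positions
`n_items` takes the values: 0 → 1 → 2 → 3

Answer: 3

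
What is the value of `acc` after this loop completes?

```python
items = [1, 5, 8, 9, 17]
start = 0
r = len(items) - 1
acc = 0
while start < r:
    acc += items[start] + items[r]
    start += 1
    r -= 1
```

Sum of pairs from ends
`acc` takes the values: 0 → 18 → 32

Answer: 32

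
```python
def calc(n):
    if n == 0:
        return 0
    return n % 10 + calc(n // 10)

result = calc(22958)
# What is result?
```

Sum of digits of 22958: 8 + 5 + 9 + 2 + 2 = 26

Answer: 26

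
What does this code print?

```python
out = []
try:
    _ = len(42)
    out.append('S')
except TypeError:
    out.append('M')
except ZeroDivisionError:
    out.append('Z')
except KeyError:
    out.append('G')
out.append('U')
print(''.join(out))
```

Execution trace: 'M' (except TypeError) → 'U' (after the try/except). Output: MU

Answer: MU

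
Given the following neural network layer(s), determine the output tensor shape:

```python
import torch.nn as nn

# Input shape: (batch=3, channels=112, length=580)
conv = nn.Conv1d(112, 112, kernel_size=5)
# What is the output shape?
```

Input: (3, 112, 580) -> Output: (3, 112, 576)

Answer: (3, 112, 576)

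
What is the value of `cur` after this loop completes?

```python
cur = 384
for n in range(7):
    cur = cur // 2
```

Halve 7 times: 384 // 2^7 = 3
`cur` takes the values: 384 → 192 → 96 → 48 → 24 → 12 → 6 → 3

Answer: 3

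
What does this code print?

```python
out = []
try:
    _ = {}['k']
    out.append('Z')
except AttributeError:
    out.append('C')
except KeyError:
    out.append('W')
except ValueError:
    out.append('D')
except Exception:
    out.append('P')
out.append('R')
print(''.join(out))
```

Execution trace: 'W' (except KeyError) → 'R' (after the try/except). Output: WR

Answer: WR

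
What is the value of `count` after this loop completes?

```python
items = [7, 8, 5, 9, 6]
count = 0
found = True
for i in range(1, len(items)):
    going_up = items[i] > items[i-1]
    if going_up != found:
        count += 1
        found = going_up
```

Count direction changes in [7, 8, 5, 9, 6]
`count` takes the values: 0 → 1 → 2 → 3

Answer: 3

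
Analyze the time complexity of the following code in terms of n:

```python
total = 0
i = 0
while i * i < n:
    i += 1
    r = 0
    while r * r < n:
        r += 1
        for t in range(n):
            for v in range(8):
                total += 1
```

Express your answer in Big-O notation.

Each loop level contributes: √n × √n × n × 1. Multiplying the contributions gives O(n^2).

Answer: O(n^2)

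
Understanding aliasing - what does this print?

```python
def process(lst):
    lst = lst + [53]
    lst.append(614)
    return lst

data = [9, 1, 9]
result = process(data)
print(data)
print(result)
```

Key concept: rebinding parameter vs mutation.
Step by step:
`data = [9, 1, 9]` → data = [9, 1, 9]
`result = process(data)` → result = [9, 1, 9, 53, 614]
`print(data)` → prints [9, 1, 9]
`print(result)` → prints [9, 1, 9, 53, 614]

Answer:
[9, 1, 9]
[9, 1, 9, 53, 614]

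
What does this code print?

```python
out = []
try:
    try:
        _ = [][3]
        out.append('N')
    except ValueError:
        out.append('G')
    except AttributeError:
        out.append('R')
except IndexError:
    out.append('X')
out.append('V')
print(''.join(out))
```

Execution trace: 'X' (outer except IndexError) → 'V' (after the try/except). Output: XV

Answer: XV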